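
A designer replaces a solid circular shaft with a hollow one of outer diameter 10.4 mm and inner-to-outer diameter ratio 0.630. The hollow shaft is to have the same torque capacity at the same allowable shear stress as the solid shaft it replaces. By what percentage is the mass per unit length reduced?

32.4 %

Equal τ_max and T ⇒ the solid shaft needs d_s³ = d_o³(1−k⁴), so d_s = 10.4·(1−0.630⁴)^(1/3) = 9.822 mm.
Area ratio A_h/A_s = d_o²(1−k²)/d_s² = (1−k²)/(1−k⁴)^(2/3) = 0.6761.
Mass saving = 1 − 0.6761 = 32.4 %.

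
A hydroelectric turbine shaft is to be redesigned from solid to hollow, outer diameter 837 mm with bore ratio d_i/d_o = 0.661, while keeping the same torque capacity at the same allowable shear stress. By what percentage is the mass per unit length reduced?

35.2 %

Equal τ_max and T ⇒ the solid shaft needs d_s³ = d_o³(1−k⁴), so d_s = 837·(1−0.661⁴)^(1/3) = 779.9 mm.
Area ratio A_h/A_s = d_o²(1−k²)/d_s² = (1−k²)/(1−k⁴)^(2/3) = 0.6485.
Mass saving = 1 − 0.6485 = 35.2 %.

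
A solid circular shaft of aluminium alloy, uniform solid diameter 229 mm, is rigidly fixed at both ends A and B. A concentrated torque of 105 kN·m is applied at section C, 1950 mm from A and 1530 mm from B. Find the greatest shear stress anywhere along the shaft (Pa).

2.50e7 Pa

With uniform GJ and both ends fixed, compatibility θ_AC = θ_CB gives T_A·a = T_B·b, together with T_A + T_B = T₀.
T_A = T₀·b/(a+b) = 105000·1530/3480 = 46160 N·m; T_B = 58840 N·m.
τ in each portion: τ_AC = 1.96×10^7 Pa, τ_CB = 2.50×10^7 Pa; maximum is in CB.
τ_max = T_CB·r/J = 58840·0.115/2.70×10^-4 = 2.495×10^7 Pa.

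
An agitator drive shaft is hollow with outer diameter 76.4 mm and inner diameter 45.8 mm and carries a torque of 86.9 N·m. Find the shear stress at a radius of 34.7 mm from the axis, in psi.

150 psi

J = π(d_o⁴ − d_i⁴)/32 = π(0.0764⁴ − 0.0458⁴)/32 = 2.913×10^-6 m⁴.
Shear stress varies linearly with radius: τ = T·r/J = 86.90 × 0.0347 / 2.913×10^-6 = 1.035×10^6 Pa.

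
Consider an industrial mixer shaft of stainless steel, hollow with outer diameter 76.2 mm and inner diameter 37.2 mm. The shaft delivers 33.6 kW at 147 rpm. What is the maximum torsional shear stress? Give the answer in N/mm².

ω = 2π·147/60 = 15.39 rad/s, so T = P/ω = 33.6×10³ / 15.39 = 2183 N·m.
J = π(d_o⁴ − d_i⁴)/32 = π(0.0762⁴ − 0.0372⁴)/32 = 3.122×10^-6 m⁴.
τ_max = T·r/J = 2183 × 0.0381 / 3.122×10^-6 = 2.664×10^7 Pa.

26.6 N/mm²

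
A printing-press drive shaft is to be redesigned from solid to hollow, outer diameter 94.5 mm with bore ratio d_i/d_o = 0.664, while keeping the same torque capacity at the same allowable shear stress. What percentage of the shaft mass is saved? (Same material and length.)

Equal τ_max and T ⇒ the solid shaft needs d_s³ = d_o³(1−k⁴), so d_s = 94.5·(1−0.664⁴)^(1/3) = 87.93 mm.
Area ratio A_h/A_s = d_o²(1−k²)/d_s² = (1−k²)/(1−k⁴)^(2/3) = 0.6458.
Mass saving = 1 − 0.6458 = 35.4 %.

35.4 %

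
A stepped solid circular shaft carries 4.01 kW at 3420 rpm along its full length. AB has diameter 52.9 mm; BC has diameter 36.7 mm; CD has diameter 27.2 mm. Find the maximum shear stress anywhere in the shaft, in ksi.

0.411 ksi

ω = 2π·3420/60 = 358.1 rad/s, so T = P/ω = 4.01×10³ / 358.1 = 11.20 N·m.
Under the same torque, τ_max = 16T/(πd³) is largest where d is smallest — segment CD (d = 27.2 mm).
τ_max = 16·11.20/(π·(0.0272)³) = 2.834×10^6 Pa.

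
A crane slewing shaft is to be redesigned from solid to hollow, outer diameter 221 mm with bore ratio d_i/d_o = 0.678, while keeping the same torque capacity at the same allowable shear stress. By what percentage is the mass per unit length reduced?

36.7 %

Equal τ_max and T ⇒ the solid shaft needs d_s³ = d_o³(1−k⁴), so d_s = 221·(1−0.678⁴)^(1/3) = 204.2 mm.
Area ratio A_h/A_s = d_o²(1−k²)/d_s² = (1−k²)/(1−k⁴)^(2/3) = 0.6330.
Mass saving = 1 − 0.6330 = 36.7 %.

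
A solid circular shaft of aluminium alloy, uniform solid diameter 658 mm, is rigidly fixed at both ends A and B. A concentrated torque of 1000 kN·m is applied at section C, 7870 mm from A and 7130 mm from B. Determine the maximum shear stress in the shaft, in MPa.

9.38 MPa

With uniform GJ and both ends fixed, compatibility θ_AC = θ_CB gives T_A·a = T_B·b, together with T_A + T_B = T₀.
T_A = T₀·b/(a+b) = 1.000e6·7130/15000 = 475300 N·m; T_B = 524700 N·m.
τ in each portion: τ_AC = 8.50×10^6 Pa, τ_CB = 9.38×10^6 Pa; maximum is in CB.
τ_max = T_CB·r/J = 524700·0.329/0.0184 = 9.379×10^6 Pa.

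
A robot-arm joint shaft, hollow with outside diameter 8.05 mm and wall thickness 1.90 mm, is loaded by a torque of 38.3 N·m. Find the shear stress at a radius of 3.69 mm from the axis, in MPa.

J = π(d_o⁴ − d_i⁴)/32 = π(0.00805⁴ − 0.00425⁴)/32 = 3.802×10^-10 m⁴.
Shear stress varies linearly with radius: τ = T·r/J = 38.30 × 0.00369 / 3.802×10^-10 = 3.717×10^8 Pa.

372 MPa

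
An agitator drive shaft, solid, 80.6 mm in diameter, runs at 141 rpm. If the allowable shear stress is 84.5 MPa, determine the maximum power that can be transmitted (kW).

128 kW

J = πd⁴/32 = π(0.0806)⁴/32 = 4.143×10^-6 m⁴.
T_max = τ_allow·J/r = 8.45×10^7 × 4.143×10^-6 / 0.0403 = 8687 N·m.
ω = 2π·141/60 = 14.77 rad/s, so P_max = T_max·ω = 1.283×10^5 W.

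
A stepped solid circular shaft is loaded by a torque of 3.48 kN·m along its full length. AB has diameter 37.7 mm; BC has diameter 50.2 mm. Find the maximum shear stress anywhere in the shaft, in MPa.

331 MPa

Under the same torque, τ_max = 16T/(πd³) is largest where d is smallest — segment AB (d = 37.7 mm).
τ_max = 16·3480/(π·(0.0377)³) = 3.308×10^8 Pa.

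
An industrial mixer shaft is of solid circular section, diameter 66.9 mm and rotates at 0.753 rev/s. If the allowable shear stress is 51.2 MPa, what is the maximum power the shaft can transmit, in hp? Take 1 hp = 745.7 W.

19.1 hp

J = πd⁴/32 = π(0.0669)⁴/32 = 1.967×10^-6 m⁴.
T_max = τ_allow·J/r = 5.12×10^7 × 1.967×10^-6 / 0.0335 = 3010 N·m.
ω = 2π·0.753 = 4.731 rad/s, so P_max = T_max·ω = 1.424×10^4 W.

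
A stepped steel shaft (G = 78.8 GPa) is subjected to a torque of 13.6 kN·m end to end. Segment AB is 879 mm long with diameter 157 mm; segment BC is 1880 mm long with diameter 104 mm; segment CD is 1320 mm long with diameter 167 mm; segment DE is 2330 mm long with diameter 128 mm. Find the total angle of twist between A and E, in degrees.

2.81°

J_AB = π(0.157)⁴/32 = 5.96×10^-5 m⁴; J_BC = π(0.104)⁴/32 = 1.15×10^-5 m⁴; J_CD = π(0.167)⁴/32 = 7.64×10^-5 m⁴; J_DE = π(0.128)⁴/32 = 2.64×10^-5 m⁴.
θ = (T/G)·Σ L_i/J_i = (13600/78.8×10⁹)·(0.879/5.96×10^-5 + 1.88/1.15×10^-5 + 1.32/7.64×10^-5 + 2.33/2.64×10^-5) = 0.04904 rad.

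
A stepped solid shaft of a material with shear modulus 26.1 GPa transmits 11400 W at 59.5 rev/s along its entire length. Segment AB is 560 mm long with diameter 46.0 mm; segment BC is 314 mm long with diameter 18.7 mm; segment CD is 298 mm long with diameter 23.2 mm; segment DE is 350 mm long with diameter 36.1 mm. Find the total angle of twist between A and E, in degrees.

ω = 2π·59.5 = 373.8 rad/s, so T = P/ω = 11400 / 373.8 = 30.49 N·m.
J_AB = π(0.0460)⁴/32 = 4.40×10^-7 m⁴; J_BC = π(0.0187)⁴/32 = 1.20×10^-8 m⁴; J_CD = π(0.0232)⁴/32 = 2.84×10^-8 m⁴; J_DE = π(0.0361)⁴/32 = 1.67×10^-7 m⁴.
θ = (T/G)·Σ L_i/J_i = (30.49/26.1×10⁹)·(0.560/4.40×10^-7 + 0.314/1.20×10^-8 + 0.298/2.84×10^-8 + 0.350/1.67×10^-7) = 0.04674 rad.

2.68°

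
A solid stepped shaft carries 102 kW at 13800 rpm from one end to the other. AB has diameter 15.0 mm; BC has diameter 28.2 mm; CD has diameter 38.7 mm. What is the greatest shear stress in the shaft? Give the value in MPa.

ω = 2π·13800/60 = 1445 rad/s, so T = P/ω = 102×10³ / 1445 = 70.58 N·m.
Under the same torque, τ_max = 16T/(πd³) is largest where d is smallest — segment AB (d = 15.0 mm).
τ_max = 16·70.58/(π·(0.0150)³) = 1.065×10^8 Pa.

107 MPa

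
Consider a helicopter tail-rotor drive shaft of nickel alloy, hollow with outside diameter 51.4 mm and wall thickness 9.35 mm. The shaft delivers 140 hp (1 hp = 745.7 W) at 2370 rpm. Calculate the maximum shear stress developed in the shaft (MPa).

ω = 2π·2370/60 = 248.2 rad/s, so T = P/ω = 140×745.7 / 248.2 = 420.6 N·m.
J = π(d_o⁴ − d_i⁴)/32 = π(0.0514⁴ − 0.0327⁴)/32 = 5.730×10^-7 m⁴.
τ_max = T·r/J = 420.6 × 0.0257 / 5.730×10^-7 = 1.887×10^7 Pa.

18.9 MPa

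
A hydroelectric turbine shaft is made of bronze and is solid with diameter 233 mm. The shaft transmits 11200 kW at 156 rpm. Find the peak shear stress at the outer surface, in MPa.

276 MPa

ω = 2π·156/60 = 16.34 rad/s, so T = P/ω = 11200×10³ / 16.34 = 685600 N·m.
J = πd⁴/32 = π(0.233)⁴/32 = 2.894×10^-4 m⁴.
τ_max = T·r/J = 685600 × 0.117 / 2.894×10^-4 = 2.760×10^8 Pa.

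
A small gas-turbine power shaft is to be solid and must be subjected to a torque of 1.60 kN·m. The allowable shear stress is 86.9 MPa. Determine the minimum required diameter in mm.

45.4 mm

For a solid shaft τ_max = 16T/(πd³), so d = (16T/(π τ_allow))^(1/3) = (16·1600/(π·8.69×10^7))^(1/3) = 0.04543 m.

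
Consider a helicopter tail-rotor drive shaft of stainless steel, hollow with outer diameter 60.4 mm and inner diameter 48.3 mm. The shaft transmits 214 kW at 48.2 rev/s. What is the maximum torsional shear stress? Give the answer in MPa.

27.6 MPa

ω = 2π·48.2 = 302.8 rad/s, so T = P/ω = 214×10³ / 302.8 = 706.6 N·m.
J = π(d_o⁴ − d_i⁴)/32 = π(0.0604⁴ − 0.0483⁴)/32 = 7.723×10^-7 m⁴.
τ_max = T·r/J = 706.6 × 0.0302 / 7.723×10^-7 = 2.763×10^7 Pa.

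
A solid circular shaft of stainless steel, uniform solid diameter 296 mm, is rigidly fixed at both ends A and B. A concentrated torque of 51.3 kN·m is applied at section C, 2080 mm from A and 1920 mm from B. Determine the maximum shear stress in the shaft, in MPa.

With uniform GJ and both ends fixed, compatibility θ_AC = θ_CB gives T_A·a = T_B·b, together with T_A + T_B = T₀.
T_A = T₀·b/(a+b) = 51300·1920/4000 = 24620 N·m; T_B = 26680 N·m.
τ in each portion: τ_AC = 4.84×10^6 Pa, τ_CB = 5.24×10^6 Pa; maximum is in CB.
τ_max = T_CB·r/J = 26680·0.148/7.54×10^-4 = 5.239×10^6 Pa.

5.24 MPa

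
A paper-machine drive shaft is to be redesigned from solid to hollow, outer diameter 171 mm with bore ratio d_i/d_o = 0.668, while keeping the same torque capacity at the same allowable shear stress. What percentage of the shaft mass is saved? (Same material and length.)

Equal τ_max and T ⇒ the solid shaft needs d_s³ = d_o³(1−k⁴), so d_s = 171·(1−0.668⁴)^(1/3) = 158.8 mm.
Area ratio A_h/A_s = d_o²(1−k²)/d_s² = (1−k²)/(1−k⁴)^(2/3) = 0.6421.
Mass saving = 1 − 0.6421 = 35.8 %.

35.8 %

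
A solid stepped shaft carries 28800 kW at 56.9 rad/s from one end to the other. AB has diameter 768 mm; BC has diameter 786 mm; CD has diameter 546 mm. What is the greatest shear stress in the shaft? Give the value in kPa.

15800 kPa

ω = 56.9 rad/s, so T = P/ω = 28800×10³ / 56.90 = 506200 N·m.
Under the same torque, τ_max = 16T/(πd³) is largest where d is smallest — segment CD (d = 546 mm).
τ_max = 16·506200/(π·(0.546)³) = 1.584×10^7 Pa.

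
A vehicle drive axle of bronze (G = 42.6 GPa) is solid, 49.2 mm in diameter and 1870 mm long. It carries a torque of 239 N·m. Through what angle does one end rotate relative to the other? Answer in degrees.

1.04°

J = πd⁴/32 = π(0.0492)⁴/32 = 5.753×10^-7 m⁴.
θ = T·L/(G·J) = 239.0 × 1.87 / (42.6×10⁹ × 5.753×10^-7) = 0.01824 rad.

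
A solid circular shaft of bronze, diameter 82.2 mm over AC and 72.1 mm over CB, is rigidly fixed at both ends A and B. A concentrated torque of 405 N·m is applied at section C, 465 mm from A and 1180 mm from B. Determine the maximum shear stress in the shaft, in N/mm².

Compatibility: T_A·a/J_AC = T_B·b/J_CB with T_A + T_B = T₀.
J_AC = 4.48×10^-6 m⁴, J_CB = 2.65×10^-6 m⁴, so T_A = T₀·(J_AC/a)/((J_AC/a)+(J_CB/b)) = 328.4 N·m, T_B = 76.60 N·m.
τ in each portion: τ_AC = 3.01×10^6 Pa, τ_CB = 1.04×10^6 Pa; maximum is in AC.
τ_max = T_AC·r/J = 328.4·0.0411/4.48×10^-6 = 3.011×10^6 Pa.

3.01 N/mm²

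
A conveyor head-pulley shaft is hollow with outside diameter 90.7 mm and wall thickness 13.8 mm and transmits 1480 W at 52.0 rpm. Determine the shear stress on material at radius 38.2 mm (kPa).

2040 kPa

ω = 2π·52.0/60 = 5.445 rad/s, so T = P/ω = 1480 / 5.445 = 271.8 N·m.
J = π(d_o⁴ − d_i⁴)/32 = π(0.0907⁴ − 0.0631⁴)/32 = 5.088×10^-6 m⁴.
Shear stress varies linearly with radius: τ = T·r/J = 271.8 × 0.0382 / 5.088×10^-6 = 2.041×10^6 Pa.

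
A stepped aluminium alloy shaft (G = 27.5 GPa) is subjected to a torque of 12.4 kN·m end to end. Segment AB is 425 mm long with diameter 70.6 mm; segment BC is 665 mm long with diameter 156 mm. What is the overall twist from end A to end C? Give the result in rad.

J_AB = π(0.0706)⁴/32 = 2.44×10^-6 m⁴; J_BC = π(0.156)⁴/32 = 5.81×10^-5 m⁴.
θ = (T/G)·Σ L_i/J_i = (12400/27.5×10⁹)·(0.425/2.44×10^-6 + 0.665/5.81×10^-5) = 0.08373 rad.

0.0837 rad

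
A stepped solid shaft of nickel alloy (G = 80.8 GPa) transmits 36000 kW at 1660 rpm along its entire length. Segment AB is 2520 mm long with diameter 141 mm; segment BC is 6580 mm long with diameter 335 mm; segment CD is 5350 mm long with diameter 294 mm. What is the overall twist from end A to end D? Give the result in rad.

ω = 2π·1660/60 = 173.8 rad/s, so T = P/ω = 36000×10³ / 173.8 = 207100 N·m.
J_AB = π(0.141)⁴/32 = 3.88×10^-5 m⁴; J_BC = π(0.335)⁴/32 = 1.24×10^-3 m⁴; J_CD = π(0.294)⁴/32 = 7.33×10^-4 m⁴.
θ = (T/G)·Σ L_i/J_i = (207100/80.8×10⁹)·(2.52/3.88×10^-5 + 6.58/1.24×10^-3 + 5.35/7.33×10^-4) = 0.1988 rad.

0.199 rad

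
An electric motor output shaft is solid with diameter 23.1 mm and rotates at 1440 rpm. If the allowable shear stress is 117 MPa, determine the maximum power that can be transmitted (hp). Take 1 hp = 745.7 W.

57.3 hp

J = πd⁴/32 = π(0.0231)⁴/32 = 2.795×10^-8 m⁴.
T_max = τ_allow·J/r = 1.17×10^8 × 2.795×10^-8 / 0.0116 = 283.2 N·m.
ω = 2π·1440/60 = 150.8 rad/s, so P_max = T_max·ω = 4.270×10^4 W.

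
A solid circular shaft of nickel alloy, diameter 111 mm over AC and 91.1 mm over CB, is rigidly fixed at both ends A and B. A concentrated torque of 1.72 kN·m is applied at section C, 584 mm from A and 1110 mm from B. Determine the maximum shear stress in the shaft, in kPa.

5170 kPa

Compatibility: T_A·a/J_AC = T_B·b/J_CB with T_A + T_B = T₀.
J_AC = 1.49×10^-5 m⁴, J_CB = 6.76×10^-6 m⁴, so T_A = T₀·(J_AC/a)/((J_AC/a)+(J_CB/b)) = 1389 N·m, T_B = 331.5 N·m.
τ in each portion: τ_AC = 5.17×10^6 Pa, τ_CB = 2.23×10^6 Pa; maximum is in AC.
τ_max = T_AC·r/J = 1389·0.0555/1.49×10^-5 = 5.171×10^6 Pa.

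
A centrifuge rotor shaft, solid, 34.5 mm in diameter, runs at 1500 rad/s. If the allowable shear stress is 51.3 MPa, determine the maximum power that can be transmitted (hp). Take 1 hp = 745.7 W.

J = πd⁴/32 = π(0.0345)⁴/32 = 1.391×10^-7 m⁴.
T_max = τ_allow·J/r = 5.13×10^7 × 1.391×10^-7 / 0.0173 = 413.6 N·m.
ω = 1500 rad/s, so P_max = T_max·ω = 6.204×10^5 W.

832 hp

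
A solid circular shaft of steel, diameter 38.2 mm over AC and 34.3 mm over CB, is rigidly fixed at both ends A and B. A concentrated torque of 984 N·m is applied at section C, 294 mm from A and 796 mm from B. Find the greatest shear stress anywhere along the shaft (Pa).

7.25e7 Pa

Compatibility: T_A·a/J_AC = T_B·b/J_CB with T_A + T_B = T₀.
J_AC = 2.09×10^-7 m⁴, J_CB = 1.36×10^-7 m⁴, so T_A = T₀·(J_AC/a)/((J_AC/a)+(J_CB/b)) = 793.5 N·m, T_B = 190.5 N·m.
τ in each portion: τ_AC = 7.25×10^7 Pa, τ_CB = 2.40×10^7 Pa; maximum is in AC.
τ_max = T_AC·r/J = 793.5·0.0191/2.09×10^-7 = 7.250×10^7 Pa.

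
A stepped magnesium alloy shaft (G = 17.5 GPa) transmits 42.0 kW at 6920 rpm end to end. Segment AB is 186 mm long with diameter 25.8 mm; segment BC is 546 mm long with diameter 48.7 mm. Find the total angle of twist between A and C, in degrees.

0.999°

ω = 2π·6920/60 = 724.7 rad/s, so T = P/ω = 42.0×10³ / 724.7 = 57.96 N·m.
J_AB = π(0.0258)⁴/32 = 4.35×10^-8 m⁴; J_BC = π(0.0487)⁴/32 = 5.52×10^-7 m⁴.
θ = (T/G)·Σ L_i/J_i = (57.96/17.5×10⁹)·(0.186/4.35×10^-8 + 0.546/5.52×10^-7) = 0.01744 rad.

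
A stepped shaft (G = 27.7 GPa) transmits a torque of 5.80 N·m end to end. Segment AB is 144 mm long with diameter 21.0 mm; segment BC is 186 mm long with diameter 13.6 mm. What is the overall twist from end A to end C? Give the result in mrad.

13.2 mrad

J_AB = π(0.0210)⁴/32 = 1.91×10^-8 m⁴; J_BC = π(0.0136)⁴/32 = 3.36×10^-9 m⁴.
θ = (T/G)·Σ L_i/J_i = (5.800/27.7×10⁹)·(0.144/1.91×10^-8 + 0.186/3.36×10^-9) = 0.01318 rad.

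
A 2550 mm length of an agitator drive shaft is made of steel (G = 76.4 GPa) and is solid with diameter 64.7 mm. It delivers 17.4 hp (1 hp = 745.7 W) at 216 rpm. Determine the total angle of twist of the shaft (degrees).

0.638°

ω = 2π·216/60 = 22.62 rad/s, so T = P/ω = 17.4×745.7 / 22.62 = 573.6 N·m.
J = πd⁴/32 = π(0.0647)⁴/32 = 1.720×10^-6 m⁴.
θ = T·L/(G·J) = 573.6 × 2.55 / (76.4×10⁹ × 1.720×10^-6) = 0.01113 rad.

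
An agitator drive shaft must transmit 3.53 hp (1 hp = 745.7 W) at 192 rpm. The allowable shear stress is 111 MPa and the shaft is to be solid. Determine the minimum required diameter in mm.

18.2 mm

ω = 2π·192/60 = 20.11 rad/s, so T = P/ω = 3.53×745.7 / 20.11 = 130.9 N·m.
For a solid shaft τ_max = 16T/(πd³), so d = (16T/(π τ_allow))^(1/3) = (16·130.9/(π·1.11×10^8))^(1/3) = 0.01818 m.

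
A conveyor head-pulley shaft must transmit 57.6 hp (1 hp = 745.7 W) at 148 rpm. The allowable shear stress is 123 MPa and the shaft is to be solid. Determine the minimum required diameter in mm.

48.6 mm

ω = 2π·148/60 = 15.50 rad/s, so T = P/ω = 57.6×745.7 / 15.50 = 2771 N·m.
For a solid shaft τ_max = 16T/(πd³), so d = (16T/(π τ_allow))^(1/3) = (16·2771/(π·1.23×10^8))^(1/3) = 0.04859 m.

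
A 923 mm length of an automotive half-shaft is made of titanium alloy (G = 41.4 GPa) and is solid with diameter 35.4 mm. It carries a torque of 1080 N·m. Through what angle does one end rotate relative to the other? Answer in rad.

J = πd⁴/32 = π(0.0354)⁴/32 = 1.542×10^-7 m⁴.
θ = T·L/(G·J) = 1080 × 0.923 / (41.4×10⁹ × 1.542×10^-7) = 0.1562 rad.

0.156 rad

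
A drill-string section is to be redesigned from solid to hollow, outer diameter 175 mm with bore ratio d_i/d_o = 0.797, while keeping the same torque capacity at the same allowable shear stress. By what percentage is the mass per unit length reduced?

Equal τ_max and T ⇒ the solid shaft needs d_s³ = d_o³(1−k⁴), so d_s = 175·(1−0.797⁴)^(1/3) = 147.3 mm.
Area ratio A_h/A_s = d_o²(1−k²)/d_s² = (1−k²)/(1−k⁴)^(2/3) = 0.5148.
Mass saving = 1 − 0.5148 = 48.5 %.

48.5 %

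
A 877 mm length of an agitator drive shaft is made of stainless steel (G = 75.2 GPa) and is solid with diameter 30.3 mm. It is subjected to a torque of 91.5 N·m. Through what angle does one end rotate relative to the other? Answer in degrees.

J = πd⁴/32 = π(0.0303)⁴/32 = 8.275×10^-8 m⁴.
θ = T·L/(G·J) = 91.50 × 0.877 / (75.2×10⁹ × 8.275×10^-8) = 0.01290 rad.

0.739°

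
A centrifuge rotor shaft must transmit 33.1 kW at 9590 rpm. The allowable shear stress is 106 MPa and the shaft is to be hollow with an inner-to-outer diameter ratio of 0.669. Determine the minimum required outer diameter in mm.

ω = 2π·9590/60 = 1004 rad/s, so T = P/ω = 33.1×10³ / 1004 = 32.96 N·m.
For a hollow shaft with d_i/d_o = 0.669: τ_max = 16T/(π d_o³ (1−k⁴)), so d_o = [16T/(π τ_allow (1−k⁴))]^(1/3) = [16·32.96/(π·1.06×10^8·0.7997)]^(1/3) = 0.01256 m.

12.6 mm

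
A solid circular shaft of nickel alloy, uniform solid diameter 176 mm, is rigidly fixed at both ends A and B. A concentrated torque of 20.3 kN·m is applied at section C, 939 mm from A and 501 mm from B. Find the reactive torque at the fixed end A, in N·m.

7060 N·m

With uniform GJ and both ends fixed, compatibility θ_AC = θ_CB gives T_A·a = T_B·b, together with T_A + T_B = T₀.
T_A = T₀·b/(a+b) = 20300·501/1440 = 7063 N·m; T_B = 13240 N·m.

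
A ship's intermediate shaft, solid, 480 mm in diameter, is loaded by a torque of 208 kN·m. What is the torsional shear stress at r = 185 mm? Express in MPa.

7.38 MPa

J = πd⁴/32 = π(0.480)⁴/32 = 5.212×10^-3 m⁴.
Shear stress varies linearly with radius: τ = T·r/J = 208000 × 0.185 / 5.212×10^-3 = 7.384×10^6 Pa.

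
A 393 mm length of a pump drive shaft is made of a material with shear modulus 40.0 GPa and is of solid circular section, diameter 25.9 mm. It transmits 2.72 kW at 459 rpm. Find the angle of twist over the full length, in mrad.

12.6 mrad

ω = 2π·459/60 = 48.07 rad/s, so T = P/ω = 2.72×10³ / 48.07 = 56.59 N·m.
J = πd⁴/32 = π(0.0259)⁴/32 = 4.418×10^-8 m⁴.
θ = T·L/(G·J) = 56.59 × 0.393 / (40.0×10⁹ × 4.418×10^-8) = 0.01259 rad.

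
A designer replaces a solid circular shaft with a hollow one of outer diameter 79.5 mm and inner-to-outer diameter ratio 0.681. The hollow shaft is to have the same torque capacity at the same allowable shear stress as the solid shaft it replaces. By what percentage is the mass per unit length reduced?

37.0 %

Equal τ_max and T ⇒ the solid shaft needs d_s³ = d_o³(1−k⁴), so d_s = 79.5·(1−0.681⁴)^(1/3) = 73.33 mm.
Area ratio A_h/A_s = d_o²(1−k²)/d_s² = (1−k²)/(1−k⁴)^(2/3) = 0.6302.
Mass saving = 1 − 0.6302 = 37.0 %.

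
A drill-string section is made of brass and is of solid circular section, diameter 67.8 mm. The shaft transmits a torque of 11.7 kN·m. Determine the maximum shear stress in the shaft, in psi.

J = πd⁴/32 = π(0.0678)⁴/32 = 2.075×10^-6 m⁴.
τ_max = T·r/J = 11700 × 0.0339 / 2.075×10^-6 = 1.912×10^8 Pa.

27700 psi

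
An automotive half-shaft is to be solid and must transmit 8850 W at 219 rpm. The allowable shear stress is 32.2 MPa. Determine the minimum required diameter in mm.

ω = 2π·219/60 = 22.93 rad/s, so T = P/ω = 8850 / 22.93 = 385.9 N·m.
For a solid shaft τ_max = 16T/(πd³), so d = (16T/(π τ_allow))^(1/3) = (16·385.9/(π·3.22×10^7))^(1/3) = 0.03937 m.

39.4 mm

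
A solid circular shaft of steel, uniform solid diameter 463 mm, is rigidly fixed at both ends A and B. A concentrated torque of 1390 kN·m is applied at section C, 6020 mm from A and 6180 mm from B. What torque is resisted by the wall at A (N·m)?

704000 N·m

With uniform GJ and both ends fixed, compatibility θ_AC = θ_CB gives T_A·a = T_B·b, together with T_A + T_B = T₀.
T_A = T₀·b/(a+b) = 1.390e6·6180/12200 = 704100 N·m; T_B = 685900 N·m.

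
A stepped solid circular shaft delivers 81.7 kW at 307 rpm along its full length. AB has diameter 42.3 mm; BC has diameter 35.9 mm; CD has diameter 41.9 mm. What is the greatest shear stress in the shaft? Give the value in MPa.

280 MPa

ω = 2π·307/60 = 32.15 rad/s, so T = P/ω = 81.7×10³ / 32.15 = 2541 N·m.
Under the same torque, τ_max = 16T/(πd³) is largest where d is smallest — segment BC (d = 35.9 mm).
τ_max = 16·2541/(π·(0.0359)³) = 2.797×10^8 Pa.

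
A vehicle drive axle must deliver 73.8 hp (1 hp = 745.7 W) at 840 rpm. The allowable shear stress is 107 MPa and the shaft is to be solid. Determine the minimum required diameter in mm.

31.0 mm

ω = 2π·840/60 = 87.96 rad/s, so T = P/ω = 73.8×745.7 / 87.96 = 625.6 N·m.
For a solid shaft τ_max = 16T/(πd³), so d = (16T/(π τ_allow))^(1/3) = (16·625.6/(π·1.07×10^8))^(1/3) = 0.03100 m.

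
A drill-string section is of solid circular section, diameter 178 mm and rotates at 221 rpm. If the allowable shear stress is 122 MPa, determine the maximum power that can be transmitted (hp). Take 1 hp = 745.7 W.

J = πd⁴/32 = π(0.178)⁴/32 = 9.856×10^-5 m⁴.
T_max = τ_allow·J/r = 1.22×10^8 × 9.856×10^-5 / 0.0890 = 135100 N·m.
ω = 2π·221/60 = 23.14 rad/s, so P_max = T_max·ω = 3.127×10^6 W.

4190 hp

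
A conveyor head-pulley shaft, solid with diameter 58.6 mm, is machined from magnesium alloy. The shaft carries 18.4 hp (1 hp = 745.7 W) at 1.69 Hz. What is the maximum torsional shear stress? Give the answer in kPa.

32700 kPa

ω = 2π·1.69 = 10.62 rad/s, so T = P/ω = 18.4×745.7 / 10.62 = 1292 N·m.
J = πd⁴/32 = π(0.0586)⁴/32 = 1.158×10^-6 m⁴.
τ_max = T·r/J = 1292 × 0.0293 / 1.158×10^-6 = 3.270×10^7 Pa.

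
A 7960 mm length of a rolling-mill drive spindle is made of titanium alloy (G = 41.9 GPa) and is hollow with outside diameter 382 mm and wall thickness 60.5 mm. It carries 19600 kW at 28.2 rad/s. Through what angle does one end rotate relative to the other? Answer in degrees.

ω = 28.2 rad/s, so T = P/ω = 19600×10³ / 28.20 = 695000 N·m.
J = π(d_o⁴ − d_i⁴)/32 = π(0.382⁴ − 0.261⁴)/32 = 1.635×10^-3 m⁴.
θ = T·L/(G·J) = 695000 × 7.96 / (41.9×10⁹ × 1.635×10^-3) = 0.08076 rad.

4.63°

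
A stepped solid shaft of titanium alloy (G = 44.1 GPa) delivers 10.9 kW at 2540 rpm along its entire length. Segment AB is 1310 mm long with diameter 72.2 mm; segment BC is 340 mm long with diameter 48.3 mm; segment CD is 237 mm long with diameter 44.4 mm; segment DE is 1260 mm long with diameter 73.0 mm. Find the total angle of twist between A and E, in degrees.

ω = 2π·2540/60 = 266.0 rad/s, so T = P/ω = 10.9×10³ / 266.0 = 40.98 N·m.
J_AB = π(0.0722)⁴/32 = 2.67×10^-6 m⁴; J_BC = π(0.0483)⁴/32 = 5.34×10^-7 m⁴; J_CD = π(0.0444)⁴/32 = 3.82×10^-7 m⁴; J_DE = π(0.0730)⁴/32 = 2.79×10^-6 m⁴.
θ = (T/G)·Σ L_i/J_i = (40.98/44.1×10⁹)·(1.31/2.67×10^-6 + 0.340/5.34×10^-7 + 0.237/3.82×10^-7 + 1.26/2.79×10^-6) = 2.045×10^-3 rad.

0.117°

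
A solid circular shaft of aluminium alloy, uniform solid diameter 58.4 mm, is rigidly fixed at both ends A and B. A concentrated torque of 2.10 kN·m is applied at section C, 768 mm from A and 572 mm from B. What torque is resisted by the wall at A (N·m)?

896 N·m

With uniform GJ and both ends fixed, compatibility θ_AC = θ_CB gives T_A·a = T_B·b, together with T_A + T_B = T₀.
T_A = T₀·b/(a+b) = 2100·572/1340 = 896.4 N·m; T_B = 1204 N·m.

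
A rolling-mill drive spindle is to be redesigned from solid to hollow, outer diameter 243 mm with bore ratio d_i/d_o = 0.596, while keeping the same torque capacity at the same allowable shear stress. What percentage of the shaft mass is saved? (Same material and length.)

29.5 %

Equal τ_max and T ⇒ the solid shaft needs d_s³ = d_o³(1−k⁴), so d_s = 243·(1−0.596⁴)^(1/3) = 232.3 mm.
Area ratio A_h/A_s = d_o²(1−k²)/d_s² = (1−k²)/(1−k⁴)^(2/3) = 0.7054.
Mass saving = 1 − 0.7054 = 29.5 %.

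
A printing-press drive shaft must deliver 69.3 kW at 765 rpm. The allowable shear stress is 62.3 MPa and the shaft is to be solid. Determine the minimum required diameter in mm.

ω = 2π·765/60 = 80.11 rad/s, so T = P/ω = 69.3×10³ / 80.11 = 865.1 N·m.
For a solid shaft τ_max = 16T/(πd³), so d = (16T/(π τ_allow))^(1/3) = (16·865.1/(π·6.23×10^7))^(1/3) = 0.04135 m.

41.4 mm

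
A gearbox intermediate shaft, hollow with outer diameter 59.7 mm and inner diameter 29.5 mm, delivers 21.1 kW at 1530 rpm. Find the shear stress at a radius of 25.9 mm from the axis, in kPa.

2910 kPa

ω = 2π·1530/60 = 160.2 rad/s, so T = P/ω = 21.1×10³ / 160.2 = 131.7 N·m.
J = π(d_o⁴ − d_i⁴)/32 = π(0.0597⁴ − 0.0295⁴)/32 = 1.173×10^-6 m⁴.
Shear stress varies linearly with radius: τ = T·r/J = 131.7 × 0.0259 / 1.173×10^-6 = 2.908×10^6 Pa.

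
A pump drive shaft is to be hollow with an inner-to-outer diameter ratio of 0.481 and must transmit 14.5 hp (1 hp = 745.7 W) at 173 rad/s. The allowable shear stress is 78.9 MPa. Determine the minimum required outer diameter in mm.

16.2 mm

ω = 173 rad/s, so T = P/ω = 14.5×745.7 / 173.0 = 62.50 N·m.
For a hollow shaft with d_i/d_o = 0.481: τ_max = 16T/(π d_o³ (1−k⁴)), so d_o = [16T/(π τ_allow (1−k⁴))]^(1/3) = [16·62.50/(π·7.89×10^7·0.9465)]^(1/3) = 0.01621 m.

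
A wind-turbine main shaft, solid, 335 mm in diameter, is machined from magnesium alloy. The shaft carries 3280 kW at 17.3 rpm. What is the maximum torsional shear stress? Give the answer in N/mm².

245 N/mm²

ω = 2π·17.3/60 = 1.812 rad/s, so T = P/ω = 3280×10³ / 1.812 = 1.811e6 N·m.
J = πd⁴/32 = π(0.335)⁴/32 = 1.236×10^-3 m⁴.
τ_max = T·r/J = 1.811e6 × 0.168 / 1.236×10^-3 = 2.453×10^8 Pa.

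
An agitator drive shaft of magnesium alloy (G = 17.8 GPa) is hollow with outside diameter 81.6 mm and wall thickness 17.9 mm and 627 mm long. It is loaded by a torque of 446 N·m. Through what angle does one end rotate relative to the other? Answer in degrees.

0.230°

J = π(d_o⁴ − d_i⁴)/32 = π(0.0816⁴ − 0.0458⁴)/32 = 3.921×10^-6 m⁴.
θ = T·L/(G·J) = 446.0 × 0.627 / (17.8×10⁹ × 3.921×10^-6) = 4.007×10^-3 rad.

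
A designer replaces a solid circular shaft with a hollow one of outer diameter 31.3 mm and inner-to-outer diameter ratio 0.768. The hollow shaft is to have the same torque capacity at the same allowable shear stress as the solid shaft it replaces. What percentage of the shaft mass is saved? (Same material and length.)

Equal τ_max and T ⇒ the solid shaft needs d_s³ = d_o³(1−k⁴), so d_s = 31.3·(1−0.768⁴)^(1/3) = 27.14 mm.
Area ratio A_h/A_s = d_o²(1−k²)/d_s² = (1−k²)/(1−k⁴)^(2/3) = 0.5455.
Mass saving = 1 − 0.5455 = 45.5 %.

45.5 %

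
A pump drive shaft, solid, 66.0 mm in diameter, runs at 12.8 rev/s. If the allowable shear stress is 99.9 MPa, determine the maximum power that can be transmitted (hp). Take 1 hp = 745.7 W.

608 hp

J = πd⁴/32 = π(0.0660)⁴/32 = 1.863×10^-6 m⁴.
T_max = τ_allow·J/r = 9.99×10^7 × 1.863×10^-6 / 0.0330 = 5639 N·m.
ω = 2π·12.8 = 80.42 rad/s, so P_max = T_max·ω = 4.535×10^5 W.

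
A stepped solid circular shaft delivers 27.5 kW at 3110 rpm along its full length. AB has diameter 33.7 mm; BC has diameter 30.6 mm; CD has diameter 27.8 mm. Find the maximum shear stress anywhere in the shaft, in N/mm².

20.0 N/mm²

ω = 2π·3110/60 = 325.7 rad/s, so T = P/ω = 27.5×10³ / 325.7 = 84.44 N·m.
Under the same torque, τ_max = 16T/(πd³) is largest where d is smallest — segment CD (d = 27.8 mm).
τ_max = 16·84.44/(π·(0.0278)³) = 2.002×10^7 Pa.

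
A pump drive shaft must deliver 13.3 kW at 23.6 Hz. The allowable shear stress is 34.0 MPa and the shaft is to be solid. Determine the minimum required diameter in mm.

ω = 2π·23.6 = 148.3 rad/s, so T = P/ω = 13.3×10³ / 148.3 = 89.69 N·m.
For a solid shaft τ_max = 16T/(πd³), so d = (16T/(π τ_allow))^(1/3) = (16·89.69/(π·3.40×10^7))^(1/3) = 0.02377 m.

23.8 mm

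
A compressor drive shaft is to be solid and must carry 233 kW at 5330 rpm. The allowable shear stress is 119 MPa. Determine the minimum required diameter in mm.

ω = 2π·5330/60 = 558.2 rad/s, so T = P/ω = 233×10³ / 558.2 = 417.4 N·m.
For a solid shaft τ_max = 16T/(πd³), so d = (16T/(π τ_allow))^(1/3) = (16·417.4/(π·1.19×10^8))^(1/3) = 0.02614 m.

26.1 mm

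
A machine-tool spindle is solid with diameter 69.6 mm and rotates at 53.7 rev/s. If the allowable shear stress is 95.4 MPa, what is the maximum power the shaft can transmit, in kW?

2130 kW

J = πd⁴/32 = π(0.0696)⁴/32 = 2.304×10^-6 m⁴.
T_max = τ_allow·J/r = 9.54×10^7 × 2.304×10^-6 / 0.0348 = 6315 N·m.
ω = 2π·53.7 = 337.4 rad/s, so P_max = T_max·ω = 2.131×10^6 W.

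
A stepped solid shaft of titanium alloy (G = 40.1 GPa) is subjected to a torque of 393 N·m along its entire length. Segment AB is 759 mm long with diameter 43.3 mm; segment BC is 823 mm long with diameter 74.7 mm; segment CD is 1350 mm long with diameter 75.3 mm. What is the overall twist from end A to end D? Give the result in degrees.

J_AB = π(0.0433)⁴/32 = 3.45×10^-7 m⁴; J_BC = π(0.0747)⁴/32 = 3.06×10^-6 m⁴; J_CD = π(0.0753)⁴/32 = 3.16×10^-6 m⁴.
θ = (T/G)·Σ L_i/J_i = (393.0/40.1×10⁹)·(0.759/3.45×10^-7 + 0.823/3.06×10^-6 + 1.35/3.16×10^-6) = 0.02838 rad.

1.63°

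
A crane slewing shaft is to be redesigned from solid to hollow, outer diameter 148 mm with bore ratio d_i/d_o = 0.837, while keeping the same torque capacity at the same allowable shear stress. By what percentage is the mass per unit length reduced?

Equal τ_max and T ⇒ the solid shaft needs d_s³ = d_o³(1−k⁴), so d_s = 148·(1−0.837⁴)^(1/3) = 118.2 mm.
Area ratio A_h/A_s = d_o²(1−k²)/d_s² = (1−k²)/(1−k⁴)^(2/3) = 0.4696.
Mass saving = 1 − 0.4696 = 53.0 %.

53.0 %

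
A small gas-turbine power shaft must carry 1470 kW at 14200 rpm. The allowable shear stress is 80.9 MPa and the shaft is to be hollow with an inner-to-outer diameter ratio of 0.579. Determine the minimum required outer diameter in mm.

41.2 mm

ω = 2π·14200/60 = 1487 rad/s, so T = P/ω = 1470×10³ / 1487 = 988.6 N·m.
For a hollow shaft with d_i/d_o = 0.579: τ_max = 16T/(π d_o³ (1−k⁴)), so d_o = [16T/(π τ_allow (1−k⁴))]^(1/3) = [16·988.6/(π·8.09×10^7·0.8876)]^(1/3) = 0.04124 m.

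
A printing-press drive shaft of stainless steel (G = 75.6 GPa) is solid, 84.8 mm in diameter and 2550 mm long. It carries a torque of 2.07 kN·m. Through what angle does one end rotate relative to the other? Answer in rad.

0.0138 rad

J = πd⁴/32 = π(0.0848)⁴/32 = 5.077×10^-6 m⁴.
θ = T·L/(G·J) = 2070 × 2.55 / (75.6×10⁹ × 5.077×10^-6) = 0.01375 rad.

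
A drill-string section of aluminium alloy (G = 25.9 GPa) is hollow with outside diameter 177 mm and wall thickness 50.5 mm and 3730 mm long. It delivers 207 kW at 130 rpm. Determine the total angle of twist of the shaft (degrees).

1.35°

ω = 2π·130/60 = 13.61 rad/s, so T = P/ω = 207×10³ / 13.61 = 15210 N·m.
J = π(d_o⁴ − d_i⁴)/32 = π(0.177⁴ − 0.0760⁴)/32 = 9.308×10^-5 m⁴.
θ = T·L/(G·J) = 15210 × 3.73 / (25.9×10⁹ × 9.308×10^-5) = 0.02353 rad.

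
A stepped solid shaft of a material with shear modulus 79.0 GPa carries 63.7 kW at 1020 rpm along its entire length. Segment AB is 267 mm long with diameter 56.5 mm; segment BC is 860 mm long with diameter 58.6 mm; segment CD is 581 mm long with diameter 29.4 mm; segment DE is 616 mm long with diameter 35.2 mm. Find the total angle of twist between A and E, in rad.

0.0983 rad

ω = 2π·1020/60 = 106.8 rad/s, so T = P/ω = 63.7×10³ / 106.8 = 596.4 N·m.
J_AB = π(0.0565)⁴/32 = 1.00×10^-6 m⁴; J_BC = π(0.0586)⁴/32 = 1.16×10^-6 m⁴; J_CD = π(0.0294)⁴/32 = 7.33×10^-8 m⁴; J_DE = π(0.0352)⁴/32 = 1.51×10^-7 m⁴.
θ = (T/G)·Σ L_i/J_i = (596.4/79.0×10⁹)·(0.267/1.00×10^-6 + 0.860/1.16×10^-6 + 0.581/7.33×10^-8 + 0.616/1.51×10^-7) = 0.09827 rad.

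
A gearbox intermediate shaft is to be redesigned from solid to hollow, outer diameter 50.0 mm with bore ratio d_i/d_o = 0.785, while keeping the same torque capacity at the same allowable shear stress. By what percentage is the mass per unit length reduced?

Equal τ_max and T ⇒ the solid shaft needs d_s³ = d_o³(1−k⁴), so d_s = 50.0·(1−0.785⁴)^(1/3) = 42.64 mm.
Area ratio A_h/A_s = d_o²(1−k²)/d_s² = (1−k²)/(1−k⁴)^(2/3) = 0.5277.
Mass saving = 1 − 0.5277 = 47.2 %.

47.2 %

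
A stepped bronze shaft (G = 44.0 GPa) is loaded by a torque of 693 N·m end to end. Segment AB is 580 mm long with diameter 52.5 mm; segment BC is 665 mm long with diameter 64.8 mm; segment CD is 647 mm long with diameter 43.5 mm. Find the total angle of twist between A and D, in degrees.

J_AB = π(0.0525)⁴/32 = 7.46×10^-7 m⁴; J_BC = π(0.0648)⁴/32 = 1.73×10^-6 m⁴; J_CD = π(0.0435)⁴/32 = 3.52×10^-7 m⁴.
θ = (T/G)·Σ L_i/J_i = (693.0/44.0×10⁹)·(0.580/7.46×10^-7 + 0.665/1.73×10^-6 + 0.647/3.52×10^-7) = 0.04729 rad.

2.71°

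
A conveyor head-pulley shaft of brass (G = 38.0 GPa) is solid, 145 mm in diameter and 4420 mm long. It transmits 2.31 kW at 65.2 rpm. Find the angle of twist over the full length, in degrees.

0.0520°

ω = 2π·65.2/60 = 6.828 rad/s, so T = P/ω = 2.31×10³ / 6.828 = 338.3 N·m.
J = πd⁴/32 = π(0.145)⁴/32 = 4.340×10^-5 m⁴.
θ = T·L/(G·J) = 338.3 × 4.42 / (38.0×10⁹ × 4.340×10^-5) = 9.068×10^-4 rad.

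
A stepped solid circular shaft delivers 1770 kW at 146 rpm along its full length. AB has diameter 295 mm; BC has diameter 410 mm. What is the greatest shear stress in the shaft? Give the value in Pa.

2.30e7 Pa

ω = 2π·146/60 = 15.29 rad/s, so T = P/ω = 1770×10³ / 15.29 = 115800 N·m.
Under the same torque, τ_max = 16T/(πd³) is largest where d is smallest — segment AB (d = 295 mm).
τ_max = 16·115800/(π·(0.295)³) = 2.297×10^7 Pa.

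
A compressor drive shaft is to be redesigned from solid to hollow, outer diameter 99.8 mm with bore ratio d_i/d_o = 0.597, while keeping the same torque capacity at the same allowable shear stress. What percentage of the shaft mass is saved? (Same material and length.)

29.5 %

Equal τ_max and T ⇒ the solid shaft needs d_s³ = d_o³(1−k⁴), so d_s = 99.8·(1−0.597⁴)^(1/3) = 95.38 mm.
Area ratio A_h/A_s = d_o²(1−k²)/d_s² = (1−k²)/(1−k⁴)^(2/3) = 0.7046.
Mass saving = 1 − 0.7046 = 29.5 %.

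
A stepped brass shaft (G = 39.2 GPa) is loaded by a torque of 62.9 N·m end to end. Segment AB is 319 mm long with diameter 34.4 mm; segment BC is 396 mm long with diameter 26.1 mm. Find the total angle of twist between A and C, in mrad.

J_AB = π(0.0344)⁴/32 = 1.37×10^-7 m⁴; J_BC = π(0.0261)⁴/32 = 4.56×10^-8 m⁴.
θ = (T/G)·Σ L_i/J_i = (62.90/39.2×10⁹)·(0.319/1.37×10^-7 + 0.396/4.56×10^-8) = 0.01767 rad.

17.7 mrad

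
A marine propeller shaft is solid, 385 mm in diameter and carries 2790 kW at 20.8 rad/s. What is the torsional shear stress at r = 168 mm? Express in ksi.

1.52 ksi

ω = 20.8 rad/s, so T = P/ω = 2790×10³ / 20.80 = 134100 N·m.
J = πd⁴/32 = π(0.385)⁴/32 = 2.157×10^-3 m⁴.
Shear stress varies linearly with radius: τ = T·r/J = 134100 × 0.168 / 2.157×10^-3 = 1.045×10^7 Pa.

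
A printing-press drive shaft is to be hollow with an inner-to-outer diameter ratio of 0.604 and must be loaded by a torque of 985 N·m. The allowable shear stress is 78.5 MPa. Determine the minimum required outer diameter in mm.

41.9 mm

For a hollow shaft with d_i/d_o = 0.604: τ_max = 16T/(π d_o³ (1−k⁴)), so d_o = [16T/(π τ_allow (1−k⁴))]^(1/3) = [16·985.0/(π·7.85×10^7·0.8669)]^(1/3) = 0.04193 m.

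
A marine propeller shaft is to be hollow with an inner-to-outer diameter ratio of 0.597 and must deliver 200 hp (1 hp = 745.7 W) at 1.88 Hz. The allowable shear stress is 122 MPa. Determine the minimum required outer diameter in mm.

84.5 mm

ω = 2π·1.88 = 11.81 rad/s, so T = P/ω = 200×745.7 / 11.81 = 12630 N·m.
For a hollow shaft with d_i/d_o = 0.597: τ_max = 16T/(π d_o³ (1−k⁴)), so d_o = [16T/(π τ_allow (1−k⁴))]^(1/3) = [16·12630/(π·1.22×10^8·0.8730)]^(1/3) = 0.08452 m.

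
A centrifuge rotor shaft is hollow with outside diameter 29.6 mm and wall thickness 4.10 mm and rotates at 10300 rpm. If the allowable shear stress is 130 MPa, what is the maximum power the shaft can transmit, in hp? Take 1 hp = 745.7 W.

J = π(d_o⁴ − d_i⁴)/32 = π(0.0296⁴ − 0.0214⁴)/32 = 5.477×10^-8 m⁴.
T_max = τ_allow·J/r = 1.30×10^8 × 5.477×10^-8 / 0.0148 = 481.1 N·m.
ω = 2π·10300/60 = 1079 rad/s, so P_max = T_max·ω = 5.190×10^5 W.

696 hp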